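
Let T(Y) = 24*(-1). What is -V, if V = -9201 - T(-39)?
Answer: 9177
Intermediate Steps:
T(Y) = -24
V = -9177 (V = -9201 - 1*(-24) = -9201 + 24 = -9177)
-V = -1*(-9177) = 9177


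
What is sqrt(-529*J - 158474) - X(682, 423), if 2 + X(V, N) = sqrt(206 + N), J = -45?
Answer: 2 - sqrt(629) + I*sqrt(134669) ≈ -23.08 + 366.97*I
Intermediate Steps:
X(V, N) = -2 + sqrt(206 + N)
sqrt(-529*J - 158474) - X(682, 423) = sqrt(-529*(-45) - 158474) - (-2 + sqrt(206 + 423)) = sqrt(23805 - 158474) - (-2 + sqrt(629)) = sqrt(-134669) + (2 - sqrt(629)) = I*sqrt(134669) + (2 - sqrt(629)) = 2 - sqrt(629) + I*sqrt(134669)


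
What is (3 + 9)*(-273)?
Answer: -3276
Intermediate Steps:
(3 + 9)*(-273) = 12*(-273) = -3276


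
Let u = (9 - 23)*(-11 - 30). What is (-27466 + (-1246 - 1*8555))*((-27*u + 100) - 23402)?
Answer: 1445959600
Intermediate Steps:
u = 574 (u = -14*(-41) = 574)
(-27466 + (-1246 - 1*8555))*((-27*u + 100) - 23402) = (-27466 + (-1246 - 1*8555))*((-27*574 + 100) - 23402) = (-27466 + (-1246 - 8555))*((-15498 + 100) - 23402) = (-27466 - 9801)*(-15398 - 23402) = -37267*(-38800) = 1445959600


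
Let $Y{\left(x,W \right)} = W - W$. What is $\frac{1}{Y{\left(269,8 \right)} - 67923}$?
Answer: $- \frac{1}{67923} \approx -1.4723 \cdot 10^{-5}$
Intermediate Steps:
$Y{\left(x,W \right)} = 0$
$\frac{1}{Y{\left(269,8 \right)} - 67923} = \frac{1}{0 - 67923} = \frac{1}{-67923} = - \frac{1}{67923}$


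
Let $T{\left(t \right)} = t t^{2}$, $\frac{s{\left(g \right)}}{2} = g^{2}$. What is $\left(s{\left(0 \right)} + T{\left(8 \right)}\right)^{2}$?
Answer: $262144$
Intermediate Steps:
$s{\left(g \right)} = 2 g^{2}$
$T{\left(t \right)} = t^{3}$
$\left(s{\left(0 \right)} + T{\left(8 \right)}\right)^{2} = \left(2 \cdot 0^{2} + 8^{3}\right)^{2} = \left(2 \cdot 0 + 512\right)^{2} = \left(0 + 512\right)^{2} = 512^{2} = 262144$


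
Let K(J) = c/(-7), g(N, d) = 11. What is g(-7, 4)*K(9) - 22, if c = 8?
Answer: -242/7 ≈ -34.571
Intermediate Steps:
K(J) = -8/7 (K(J) = 8/(-7) = 8*(-⅐) = -8/7)
g(-7, 4)*K(9) - 22 = 11*(-8/7) - 22 = -88/7 - 22 = -242/7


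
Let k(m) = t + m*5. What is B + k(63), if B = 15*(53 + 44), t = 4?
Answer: 1774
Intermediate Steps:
k(m) = 4 + 5*m (k(m) = 4 + m*5 = 4 + 5*m)
B = 1455 (B = 15*97 = 1455)
B + k(63) = 1455 + (4 + 5*63) = 1455 + (4 + 315) = 1455 + 319 = 1774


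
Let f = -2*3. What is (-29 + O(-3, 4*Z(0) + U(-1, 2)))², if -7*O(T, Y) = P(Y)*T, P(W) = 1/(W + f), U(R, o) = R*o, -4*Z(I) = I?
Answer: 2647129/3136 ≈ 844.11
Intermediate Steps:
f = -6
Z(I) = -I/4
P(W) = 1/(-6 + W) (P(W) = 1/(W - 6) = 1/(-6 + W))
O(T, Y) = -T/(7*(-6 + Y))
(-29 + O(-3, 4*Z(0) + U(-1, 2)))² = (-29 - 1*(-3)/(-42 + 7*(4*(-¼*0) - 1*2)))² = (-29 - 1*(-3)/(-42 + 7*(4*0 - 2)))² = (-29 - 1*(-3)/(-42 + 7*(0 - 2)))² = (-29 - 1*(-3)/(-42 + 7*(-2)))² = (-29 - 1*(-3)/(-42 - 14))² = (-29 - 1*(-3)/(-56))² = (-29 - 1*(-3)*(-1/56))² = (-29 - 3/56)² = (-1627/56)² = 2647129/3136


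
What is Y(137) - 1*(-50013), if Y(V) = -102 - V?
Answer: 49774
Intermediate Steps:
Y(137) - 1*(-50013) = (-102 - 1*137) - 1*(-50013) = (-102 - 137) + 50013 = -239 + 50013 = 49774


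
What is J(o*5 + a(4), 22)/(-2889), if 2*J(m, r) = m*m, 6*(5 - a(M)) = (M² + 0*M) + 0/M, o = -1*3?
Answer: -722/26001 ≈ -0.027768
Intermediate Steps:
o = -3
a(M) = 5 - M²/6 (a(M) = 5 - ((M² + 0*M) + 0/M)/6 = 5 - ((M² + 0) + 0)/6 = 5 - (M² + 0)/6 = 5 - M²/6)
J(m, r) = m²/2 (J(m, r) = (m*m)/2 = m²/2)
J(o*5 + a(4), 22)/(-2889) = ((-3*5 + (5 - ⅙*4²))²/2)/(-2889) = ((-15 + (5 - ⅙*16))²/2)*(-1/2889) = ((-15 + (5 - 8/3))²/2)*(-1/2889) = ((-15 + 7/3)²/2)*(-1/2889) = ((-38/3)²/2)*(-1/2889) = ((½)*(1444/9))*(-1/2889) = (722/9)*(-1/2889) = -722/26001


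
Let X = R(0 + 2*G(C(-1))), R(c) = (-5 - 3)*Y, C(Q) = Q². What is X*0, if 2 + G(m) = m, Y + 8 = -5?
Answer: 0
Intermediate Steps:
Y = -13 (Y = -8 - 5 = -13)
G(m) = -2 + m
R(c) = 104 (R(c) = (-5 - 3)*(-13) = -8*(-13) = 104)
X = 104
X*0 = 104*0 = 0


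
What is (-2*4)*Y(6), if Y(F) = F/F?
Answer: -8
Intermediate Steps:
Y(F) = 1
(-2*4)*Y(6) = -2*4*1 = -8*1 = -8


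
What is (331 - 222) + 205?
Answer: 314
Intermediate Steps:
(331 - 222) + 205 = 109 + 205 = 314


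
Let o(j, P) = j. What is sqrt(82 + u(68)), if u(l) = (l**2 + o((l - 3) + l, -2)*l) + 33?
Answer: sqrt(13783) ≈ 117.40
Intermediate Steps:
u(l) = 33 + l**2 + l*(-3 + 2*l) (u(l) = (l**2 + ((l - 3) + l)*l) + 33 = (l**2 + ((-3 + l) + l)*l) + 33 = (l**2 + (-3 + 2*l)*l) + 33 = (l**2 + l*(-3 + 2*l)) + 33 = 33 + l**2 + l*(-3 + 2*l))
sqrt(82 + u(68)) = sqrt(82 + (33 - 3*68 + 3*68**2)) = sqrt(82 + (33 - 204 + 3*4624)) = sqrt(82 + (33 - 204 + 13872)) = sqrt(82 + 13701) = sqrt(13783)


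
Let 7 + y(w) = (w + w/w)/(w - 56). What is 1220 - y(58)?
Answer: 2395/2 ≈ 1197.5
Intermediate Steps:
y(w) = -7 + (1 + w)/(-56 + w) (y(w) = -7 + (w + w/w)/(w - 56) = -7 + (w + 1)/(-56 + w) = -7 + (1 + w)/(-56 + w))
1220 - y(58) = 1220 - 3*(131 - 2*58)/(-56 + 58) = 1220 - 3*(131 - 116)/2 = 1220 - 3*15/2 = 1220 - 1*45/2 = 1220 - 45/2 = 2395/2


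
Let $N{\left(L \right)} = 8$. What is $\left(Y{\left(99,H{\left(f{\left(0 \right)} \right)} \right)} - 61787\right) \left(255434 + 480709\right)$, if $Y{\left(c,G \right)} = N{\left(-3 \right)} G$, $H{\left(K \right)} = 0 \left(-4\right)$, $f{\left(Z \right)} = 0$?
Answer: $-45484067541$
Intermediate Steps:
$H{\left(K \right)} = 0$
$Y{\left(c,G \right)} = 8 G$
$\left(Y{\left(99,H{\left(f{\left(0 \right)} \right)} \right)} - 61787\right) \left(255434 + 480709\right) = \left(8 \cdot 0 - 61787\right) \left(255434 + 480709\right) = \left(0 - 61787\right) 736143 = \left(-61787\right) 736143 = -45484067541$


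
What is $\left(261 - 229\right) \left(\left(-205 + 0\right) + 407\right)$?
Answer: $6464$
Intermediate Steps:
$\left(261 - 229\right) \left(\left(-205 + 0\right) + 407\right) = 32 \left(-205 + 407\right) = 32 \cdot 202 = 6464$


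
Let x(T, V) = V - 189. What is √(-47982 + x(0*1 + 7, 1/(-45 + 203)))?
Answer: I*√1202540686/158 ≈ 219.48*I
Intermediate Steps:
x(T, V) = -189 + V
√(-47982 + x(0*1 + 7, 1/(-45 + 203))) = √(-47982 + (-189 + 1/(-45 + 203))) = √(-47982 + (-189 + 1/158)) = √(-47982 - 29861/158) = √(-7611017/158) = I*√1202540686/158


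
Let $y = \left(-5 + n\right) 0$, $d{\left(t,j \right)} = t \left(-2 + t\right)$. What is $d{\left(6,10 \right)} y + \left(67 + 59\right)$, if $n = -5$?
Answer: $126$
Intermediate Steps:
$y = 0$ ($y = \left(-5 - 5\right) 0 = \left(-10\right) 0 = 0$)
$d{\left(6,10 \right)} y + \left(67 + 59\right) = 6 \left(-2 + 6\right) 0 + \left(67 + 59\right) = 6 \cdot 4 \cdot 0 + 126 = 24 \cdot 0 + 126 = 0 + 126 = 126$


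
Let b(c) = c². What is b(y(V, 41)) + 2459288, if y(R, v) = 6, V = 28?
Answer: 2459324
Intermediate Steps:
b(y(V, 41)) + 2459288 = 6² + 2459288 = 36 + 2459288 = 2459324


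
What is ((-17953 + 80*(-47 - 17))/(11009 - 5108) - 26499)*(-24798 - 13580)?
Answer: 2000692114672/1967 ≈ 1.0171e+9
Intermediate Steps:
((-17953 + 80*(-47 - 17))/(11009 - 5108) - 26499)*(-24798 - 13580) = ((-17953 + 80*(-64))/5901 - 26499)*(-38378) = ((-17953 - 5120)*(1/5901) - 26499)*(-38378) = (-23073*1/5901 - 26499)*(-38378) = (-7691/1967 - 26499)*(-38378) = -52131224/1967*(-38378) = 2000692114672/1967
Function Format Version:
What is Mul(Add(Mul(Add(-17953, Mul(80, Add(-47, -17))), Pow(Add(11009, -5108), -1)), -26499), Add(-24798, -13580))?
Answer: Rational(2000692114672, 1967) ≈ 1.0171e+9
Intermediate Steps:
Mul(Add(Mul(Add(-17953, Mul(80, Add(-47, -17))), Pow(Add(11009, -5108), -1)), -26499), Add(-24798, -13580)) = Mul(Add(Mul(Add(-17953, Mul(80, -64)), Pow(5901, -1)), -26499), -38378) = Mul(Add(Mul(Add(-17953, -5120), Rational(1, 5901)), -26499), -38378) = Mul(Add(Mul(-23073, Rational(1, 5901)), -26499), -38378) = Mul(Add(Rational(-7691, 1967), -26499), -38378) = Mul(Rational(-52131224, 1967), -38378) = Rational(2000692114672, 1967)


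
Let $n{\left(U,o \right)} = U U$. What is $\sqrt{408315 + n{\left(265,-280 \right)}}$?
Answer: $2 \sqrt{119635} \approx 691.77$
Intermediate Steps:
$n{\left(U,o \right)} = U^{2}$
$\sqrt{408315 + n{\left(265,-280 \right)}} = \sqrt{408315 + 265^{2}} = \sqrt{408315 + 70225} = \sqrt{478540} = 2 \sqrt{119635}$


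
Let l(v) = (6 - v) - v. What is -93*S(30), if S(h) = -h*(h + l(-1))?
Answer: 106020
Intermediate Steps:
l(v) = 6 - 2*v
S(h) = -h*(8 + h) (S(h) = -h*(h + (6 - 2*(-1))) = -h*(h + (6 + 2)) = -h*(h + 8) = -h*(8 + h))
-93*S(30) = -(-93)*30*(8 + 30) = -(-93)*30*38 = -93*(-1140) = 106020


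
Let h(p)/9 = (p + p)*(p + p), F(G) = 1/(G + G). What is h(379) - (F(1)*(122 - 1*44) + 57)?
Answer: 5170980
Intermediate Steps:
F(G) = 1/(2*G)
h(p) = 36*p**2 (h(p) = 9*((p + p)*(p + p)) = 9*((2*p)*(2*p)) = 9*(4*p**2) = 36*p**2)
h(379) - (F(1)*(122 - 1*44) + 57) = 36*379**2 - (((1/2)/1)*(122 - 1*44) + 57) = 36*143641 - (((1/2)*1)*(122 - 44) + 57) = 5171076 - ((1/2)*78 + 57) = 5171076 - (39 + 57) = 5171076 - 1*96 = 5171076 - 96 = 5170980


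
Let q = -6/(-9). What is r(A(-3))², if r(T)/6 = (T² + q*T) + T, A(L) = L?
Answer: 576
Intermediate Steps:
q = ⅔ (q = -6*(-⅑) = ⅔ ≈ 0.66667)
r(T) = 6*T² + 10*T (r(T) = 6*((T² + 2*T/3) + T) = 6*(T² + 5*T/3) = 6*T² + 10*T)
r(A(-3))² = (2*(-3)*(5 + 3*(-3)))² = (2*(-3)*(5 - 9))² = (2*(-3)*(-4))² = 24² = 576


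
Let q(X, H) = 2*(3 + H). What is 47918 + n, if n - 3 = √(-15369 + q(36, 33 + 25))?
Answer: 47921 + I*√15247 ≈ 47921.0 + 123.48*I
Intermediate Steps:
q(X, H) = 6 + 2*H
n = 3 + I*√15247 (n = 3 + √(-15369 + (6 + 2*(33 + 25))) = 3 + √(-15369 + (6 + 2*58)) = 3 + √(-15369 + (6 + 116)) = 3 + √(-15369 + 122) = 3 + √(-15247) = 3 + I*√15247 ≈ 3.0 + 123.48*I)
47918 + n = 47918 + (3 + I*√15247) = 47921 + I*√15247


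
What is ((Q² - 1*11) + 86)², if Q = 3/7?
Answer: 13571856/2401 ≈ 5652.6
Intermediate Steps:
Q = 3/7 (Q = 3*(⅐) = 3/7 ≈ 0.42857)
((Q² - 1*11) + 86)² = (((3/7)² - 1*11) + 86)² = ((9/49 - 11) + 86)² = (-530/49 + 86)² = (3684/49)² = 13571856/2401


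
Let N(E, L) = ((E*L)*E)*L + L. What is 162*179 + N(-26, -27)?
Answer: 521775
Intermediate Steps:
N(E, L) = L + E²*L² (N(E, L) = (L*E²)*L + L = E²*L² + L = L + E²*L²)
162*179 + N(-26, -27) = 162*179 - 27*(1 - 27*(-26)²) = 28998 - 27*(1 - 27*676) = 28998 - 27*(1 - 18252) = 28998 - 27*(-18251) = 28998 + 492777 = 521775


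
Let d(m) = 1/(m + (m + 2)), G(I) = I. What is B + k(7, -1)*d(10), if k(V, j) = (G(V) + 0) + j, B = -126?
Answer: -1383/11 ≈ -125.73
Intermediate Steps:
d(m) = 1/(2 + 2*m) (d(m) = 1/(m + (2 + m)) = 1/(2 + 2*m))
k(V, j) = V + j (k(V, j) = (V + 0) + j = V + j)
B + k(7, -1)*d(10) = -126 + (7 - 1)*(1/(2*(1 + 10))) = -126 + 6*((½)/11) = -126 + 6*((½)*(1/11)) = -126 + 6*(1/22) = -126 + 3/11 = -1383/11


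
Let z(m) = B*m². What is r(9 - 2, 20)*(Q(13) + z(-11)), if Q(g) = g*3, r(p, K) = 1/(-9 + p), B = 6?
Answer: -765/2 ≈ -382.50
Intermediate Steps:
z(m) = 6*m²
Q(g) = 3*g
r(9 - 2, 20)*(Q(13) + z(-11)) = (3*13 + 6*(-11)²)/(-9 + (9 - 2)) = (39 + 6*121)/(-9 + 7) = (39 + 726)/(-2) = -½*765 = -765/2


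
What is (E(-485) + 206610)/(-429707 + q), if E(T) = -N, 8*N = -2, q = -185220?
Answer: -826441/2459708 ≈ -0.33599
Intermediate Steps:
N = -¼ (N = (⅛)*(-2) = -¼ ≈ -0.25000)
E(T) = ¼ (E(T) = -1*(-¼) = ¼)
(E(-485) + 206610)/(-429707 + q) = (¼ + 206610)/(-429707 - 185220) = (826441/4)/(-614927) = (826441/4)*(-1/614927) = -826441/2459708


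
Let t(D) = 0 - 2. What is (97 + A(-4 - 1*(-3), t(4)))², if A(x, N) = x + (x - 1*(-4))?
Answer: 9801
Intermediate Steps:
t(D) = -2
A(x, N) = 4 + 2*x (A(x, N) = x + (x + 4) = x + (4 + x) = 4 + 2*x)
(97 + A(-4 - 1*(-3), t(4)))² = (97 + (4 + 2*(-4 - 1*(-3))))² = (97 + (4 + 2*(-4 + 3)))² = (97 + (4 + 2*(-1)))² = (97 + (4 - 2))² = (97 + 2)² = 99² = 9801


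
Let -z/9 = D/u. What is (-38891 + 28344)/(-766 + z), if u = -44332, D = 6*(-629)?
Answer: 233784802/16996139 ≈ 13.755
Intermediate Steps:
D = -3774
z = -16983/22166 (z = -(-33966)/(-44332) = -(-33966)*(-1)/44332 = -9*1887/22166 = -16983/22166 ≈ -0.76617)
(-38891 + 28344)/(-766 + z) = (-38891 + 28344)/(-766 - 16983/22166) = -10547/(-16996139/22166) = -10547*(-22166/16996139) = 233784802/16996139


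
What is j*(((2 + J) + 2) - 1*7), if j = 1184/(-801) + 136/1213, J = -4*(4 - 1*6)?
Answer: -6636280/971613 ≈ -6.8302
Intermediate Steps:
J = 8 (J = -4*(4 - 6) = -4*(-2) = 8)
j = -1327256/971613 (j = 1184*(-1/801) + 136*(1/1213) = -1184/801 + 136/1213 = -1327256/971613 ≈ -1.3660)
j*(((2 + J) + 2) - 1*7) = -1327256*(((2 + 8) + 2) - 1*7)/971613 = -1327256*((10 + 2) - 7)/971613 = -1327256*(12 - 7)/971613 = -1327256/971613*5 = -6636280/971613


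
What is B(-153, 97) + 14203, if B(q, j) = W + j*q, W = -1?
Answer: -639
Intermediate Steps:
B(q, j) = -1 + j*q
B(-153, 97) + 14203 = (-1 + 97*(-153)) + 14203 = (-1 - 14841) + 14203 = -14842 + 14203 = -639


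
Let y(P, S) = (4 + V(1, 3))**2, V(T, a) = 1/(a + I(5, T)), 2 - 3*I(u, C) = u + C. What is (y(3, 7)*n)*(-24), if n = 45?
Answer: -114264/5 ≈ -22853.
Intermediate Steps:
I(u, C) = 2/3 - C/3 - u/3 (I(u, C) = 2/3 - (u + C)/3 = 2/3 - (C + u)/3 = 2/3 + (-C/3 - u/3) = 2/3 - C/3 - u/3)
V(T, a) = 1/(-1 + a - T/3) (V(T, a) = 1/(a + (2/3 - T/3 - 1/3*5)) = 1/(a + (2/3 - T/3 - 5/3)) = 1/(a + (-1 - T/3)) = 1/(-1 + a - T/3))
y(P, S) = 529/25 (y(P, S) = (4 + 3/(-3 - 1*1 + 3*3))**2 = (4 + 3/(-3 - 1 + 9))**2 = (4 + 3/5)**2 = (23/5)**2 = 529/25)
(y(3, 7)*n)*(-24) = ((529/25)*45)*(-24) = (4761/5)*(-24) = -114264/5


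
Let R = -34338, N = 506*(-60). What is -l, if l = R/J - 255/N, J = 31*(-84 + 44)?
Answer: -8690149/313720 ≈ -27.700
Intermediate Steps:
N = -30360
J = -1240 (J = 31*(-40) = -1240)
l = 8690149/313720 (l = -34338/(-1240) - 255/(-30360) = -34338*(-1/1240) - 255*(-1/30360) = 17169/620 + 17/2024 = 8690149/313720 ≈ 27.700)
-l = -1*8690149/313720 = -8690149/313720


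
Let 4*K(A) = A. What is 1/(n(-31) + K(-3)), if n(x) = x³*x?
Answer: 4/3694081 ≈ 1.0828e-6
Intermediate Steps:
K(A) = A/4
n(x) = x⁴
1/(n(-31) + K(-3)) = 1/((-31)⁴ + (¼)*(-3)) = 1/(923521 - ¾) = 1/(3694081/4) = 4/3694081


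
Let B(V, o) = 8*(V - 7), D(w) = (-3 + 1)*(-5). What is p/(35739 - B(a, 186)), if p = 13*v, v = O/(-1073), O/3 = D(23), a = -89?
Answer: -130/13057337 ≈ -9.9561e-6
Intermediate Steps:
D(w) = 10 (D(w) = -2*(-5) = 10)
O = 30 (O = 3*10 = 30)
v = -30/1073 (v = 30/(-1073) = 30*(-1/1073) = -30/1073 ≈ -0.027959)
B(V, o) = -56 + 8*V (B(V, o) = 8*(-7 + V) = -56 + 8*V)
p = -390/1073 (p = 13*(-30/1073) = -390/1073 ≈ -0.36347)
p/(35739 - B(a, 186)) = -390/(1073*(35739 - (-56 + 8*(-89)))) = -390/(1073*(35739 - (-56 - 712))) = -390/(1073*(35739 - 1*(-768))) = -390/(1073*(35739 + 768)) = -390/1073/36507 = -390/1073*1/36507 = -130/13057337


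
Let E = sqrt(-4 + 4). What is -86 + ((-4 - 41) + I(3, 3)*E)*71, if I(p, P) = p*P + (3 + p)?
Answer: -3281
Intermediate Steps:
E = 0 (E = sqrt(0) = 0)
I(p, P) = 3 + p + P*p (I(p, P) = P*p + (3 + p) = 3 + p + P*p)
-86 + ((-4 - 41) + I(3, 3)*E)*71 = -86 + ((-4 - 41) + (3 + 3 + 3*3)*0)*71 = -86 + (-45 + (3 + 3 + 9)*0)*71 = -86 + (-45 + 15*0)*71 = -86 + (-45 + 0)*71 = -86 - 45*71 = -86 - 3195 = -3281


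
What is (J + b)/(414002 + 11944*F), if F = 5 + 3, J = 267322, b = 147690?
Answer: 207506/254777 ≈ 0.81446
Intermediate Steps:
F = 8
(J + b)/(414002 + 11944*F) = (267322 + 147690)/(414002 + 11944*8) = 415012/(414002 + 95552) = 415012/509554 = 415012*(1/509554) = 207506/254777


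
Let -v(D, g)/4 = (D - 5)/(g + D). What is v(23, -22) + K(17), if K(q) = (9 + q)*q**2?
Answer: 7442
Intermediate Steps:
K(q) = q**2*(9 + q)
v(D, g) = -4*(-5 + D)/(D + g) (v(D, g) = -4*(D - 5)/(g + D) = -4*(-5 + D)/(D + g))
v(23, -22) + K(17) = 4*(5 - 1*23)/(23 - 22) + 17**2*(9 + 17) = 4*(5 - 23)/1 + 289*26 = 4*1*(-18) + 7514 = -72 + 7514 = 7442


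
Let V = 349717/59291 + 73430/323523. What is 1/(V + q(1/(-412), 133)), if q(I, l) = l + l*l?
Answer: 19182002193/341979138314767 ≈ 5.6091e-5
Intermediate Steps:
q(I, l) = l + l²
V = 117495231121/19182002193 (V = 349717*(1/59291) + 73430*(1/323523) = 349717/59291 + 73430/323523 = 117495231121/19182002193 ≈ 6.1253)
1/(V + q(1/(-412), 133)) = 1/(117495231121/19182002193 + 133*(1 + 133)) = 1/(117495231121/19182002193 + 133*134) = 1/(117495231121/19182002193 + 17822) = 1/(341979138314767/19182002193) = 19182002193/341979138314767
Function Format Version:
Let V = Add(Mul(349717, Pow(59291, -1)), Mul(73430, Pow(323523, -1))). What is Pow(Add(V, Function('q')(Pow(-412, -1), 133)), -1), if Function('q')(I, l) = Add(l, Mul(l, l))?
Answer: Rational(19182002193, 341979138314767) ≈ 5.6091e-5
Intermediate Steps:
Function('q')(I, l) = Add(l, Pow(l, 2))
V = Rational(117495231121, 19182002193) (V = Add(Mul(349717, Rational(1, 59291)), Mul(73430, Rational(1, 323523))) = Add(Rational(349717, 59291), Rational(73430, 323523)) = Rational(117495231121, 19182002193) ≈ 6.1253)
Pow(Add(V, Function('q')(Pow(-412, -1), 133)), -1) = Pow(Add(Rational(117495231121, 19182002193), Mul(133, Add(1, 133))), -1) = Pow(Add(Rational(117495231121, 19182002193), Mul(133, 134)), -1) = Pow(Add(Rational(117495231121, 19182002193), 17822), -1) = Pow(Rational(341979138314767, 19182002193), -1) = Rational(19182002193, 341979138314767)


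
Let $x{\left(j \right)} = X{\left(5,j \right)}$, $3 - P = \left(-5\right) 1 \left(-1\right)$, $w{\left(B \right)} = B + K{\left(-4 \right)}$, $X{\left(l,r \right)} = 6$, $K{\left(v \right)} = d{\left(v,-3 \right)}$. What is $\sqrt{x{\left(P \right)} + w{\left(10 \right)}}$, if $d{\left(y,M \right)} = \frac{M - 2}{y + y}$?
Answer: $\frac{\sqrt{266}}{4} \approx 4.0774$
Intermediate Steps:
$d{\left(y,M \right)} = \frac{-2 + M}{2 y}$
$K{\left(v \right)} = - \frac{5}{2 v}$ ($K{\left(v \right)} = \frac{-2 - 3}{2 v} = \frac{1}{2} \frac{1}{v} \left(-5\right) = - \frac{5}{2 v}$)
$w{\left(B \right)} = \frac{5}{8} + B$ ($w{\left(B \right)} = B - \frac{5}{2 \left(-4\right)} = B - - \frac{5}{8} = B + \frac{5}{8} = \frac{5}{8} + B$)
$P = -2$ ($P = 3 - \left(-5\right) 1 \left(-1\right) = 3 - \left(-5\right) \left(-1\right) = 3 - 5 = -2$)
$x{\left(j \right)} = 6$
$\sqrt{x{\left(P \right)} + w{\left(10 \right)}} = \sqrt{6 + \left(\frac{5}{8} + 10\right)} = \sqrt{6 + \frac{85}{8}} = \sqrt{\frac{133}{8}} = \frac{\sqrt{266}}{4}$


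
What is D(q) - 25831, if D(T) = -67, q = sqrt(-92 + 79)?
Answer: -25898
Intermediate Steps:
q = I*sqrt(13) (q = sqrt(-13) = I*sqrt(13) ≈ 3.6056*I)
D(q) - 25831 = -67 - 25831 = -25898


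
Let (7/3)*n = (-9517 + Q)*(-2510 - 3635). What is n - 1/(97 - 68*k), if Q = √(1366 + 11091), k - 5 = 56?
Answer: 710731320652/28357 - 18435*√12457/7 ≈ 2.4770e+7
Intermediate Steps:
k = 61 (k = 5 + 56 = 61)
Q = √12457 ≈ 111.61
n = 175445895/7 - 18435*√12457/7 (n = 3*((-9517 + √12457)*(-2510 - 3635))/7 = 3*((-9517 + √12457)*(-6145))/7 = 3*(58481965 - 6145*√12457)/7 = 175445895/7 - 18435*√12457/7 ≈ 2.4770e+7)
n - 1/(97 - 68*k) = (175445895/7 - 18435*√12457/7) - 1/(97 - 68*61) = (175445895/7 - 18435*√12457/7) - 1/(97 - 4148) = (175445895/7 - 18435*√12457/7) - 1/(-4051) = (175445895/7 - 18435*√12457/7) - 1*(-1/4051) = (175445895/7 - 18435*√12457/7) + 1/4051 = 710731320652/28357 - 18435*√12457/7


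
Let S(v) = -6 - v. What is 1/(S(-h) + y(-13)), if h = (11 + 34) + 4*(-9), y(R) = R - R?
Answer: 1/3 ≈ 0.33333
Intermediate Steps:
y(R) = 0
h = 9 (h = 45 - 36 = 9)
1/(S(-h) + y(-13)) = 1/((-6 - (-1)*9) + 0) = 1/((-6 - 1*(-9)) + 0) = 1/((-6 + 9) + 0) = 1/(3 + 0) = 1/3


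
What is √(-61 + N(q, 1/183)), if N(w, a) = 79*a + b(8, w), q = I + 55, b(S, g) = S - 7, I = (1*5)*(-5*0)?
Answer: I*√1994883/183 ≈ 7.718*I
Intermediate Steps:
I = 0 (I = 5*0 = 0)
b(S, g) = -7 + S
q = 55 (q = 0 + 55 = 55)
N(w, a) = 1 + 79*a (N(w, a) = 79*a + (-7 + 8) = 79*a + 1 = 1 + 79*a)
√(-61 + N(q, 1/183)) = √(-61 + (1 + 79/183)) = √(-61 + 262/183) = √(-10901/183) = I*√1994883/183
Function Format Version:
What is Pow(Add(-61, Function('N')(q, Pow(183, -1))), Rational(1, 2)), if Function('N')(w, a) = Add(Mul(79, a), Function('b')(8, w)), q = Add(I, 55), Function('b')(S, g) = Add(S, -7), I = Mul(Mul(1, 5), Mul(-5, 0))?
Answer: Mul(Rational(1, 183), I, Pow(1994883, Rational(1, 2))) ≈ Mul(7.7180, I)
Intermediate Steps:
I = 0 (I = Mul(5, 0) = 0)
Function('b')(S, g) = Add(-7, S)
q = 55 (q = Add(0, 55) = 55)
Function('N')(w, a) = Add(1, Mul(79, a)) (Function('N')(w, a) = Add(Mul(79, a), Add(-7, 8)) = Add(Mul(79, a), 1) = Add(1, Mul(79, a)))
Pow(Add(-61, Function('N')(q, Pow(183, -1))), Rational(1, 2)) = Pow(Add(-61, Add(1, Mul(79, Pow(183, -1)))), Rational(1, 2)) = Pow(Add(-61, Add(1, Mul(79, Rational(1, 183)))), Rational(1, 2)) = Pow(Add(-61, Add(1, Rational(79, 183))), Rational(1, 2)) = Pow(Add(-61, Rational(262, 183)), Rational(1, 2)) = Pow(Rational(-10901, 183), Rational(1, 2)) = Mul(Rational(1, 183), I, Pow(1994883, Rational(1, 2)))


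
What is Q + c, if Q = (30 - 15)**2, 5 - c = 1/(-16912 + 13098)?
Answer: 877221/3814 ≈ 230.00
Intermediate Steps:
c = 19071/3814 (c = 5 - 1/(-16912 + 13098) = 5 - 1/(-3814) = 5 - 1*(-1/3814) = 5 + 1/3814 = 19071/3814 ≈ 5.0003)
Q = 225 (Q = 15**2 = 225)
Q + c = 225 + 19071/3814 = 877221/3814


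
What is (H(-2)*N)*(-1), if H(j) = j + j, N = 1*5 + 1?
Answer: 24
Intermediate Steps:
N = 6 (N = 5 + 1 = 6)
H(j) = 2*j
(H(-2)*N)*(-1) = ((2*(-2))*6)*(-1) = -4*6*(-1) = -24*(-1) = 24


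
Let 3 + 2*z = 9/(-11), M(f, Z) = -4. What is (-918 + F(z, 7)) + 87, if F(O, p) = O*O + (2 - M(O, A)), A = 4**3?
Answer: -99384/121 ≈ -821.36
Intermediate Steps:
A = 64
z = -21/11 (z = -3/2 + (9/(-11))/2 = -3/2 + (9*(-1/11))/2 = -3/2 + (1/2)*(-9/11) = -3/2 - 9/22 = -21/11 ≈ -1.9091)
F(O, p) = 6 + O**2 (F(O, p) = O*O + (2 - 1*(-4)) = O**2 + (2 + 4) = O**2 + 6 = 6 + O**2)
(-918 + F(z, 7)) + 87 = (-918 + (6 + (-21/11)**2)) + 87 = (-918 + (6 + 441/121)) + 87 = (-918 + 1167/121) + 87 = -109911/121 + 87 = -99384/121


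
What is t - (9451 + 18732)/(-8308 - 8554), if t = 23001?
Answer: 387871045/16862 ≈ 23003.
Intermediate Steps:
t - (9451 + 18732)/(-8308 - 8554) = 23001 - (9451 + 18732)/(-8308 - 8554) = 23001 - 28183/(-16862) = 23001 - 28183*(-1)/16862 = 23001 - 1*(-28183/16862) = 23001 + 28183/16862 = 387871045/16862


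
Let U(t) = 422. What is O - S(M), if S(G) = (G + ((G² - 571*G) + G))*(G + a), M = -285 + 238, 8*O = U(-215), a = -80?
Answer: 14707827/4 ≈ 3.6770e+6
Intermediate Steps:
O = 211/4 (O = (⅛)*422 = 211/4 ≈ 52.750)
M = -47
S(G) = (-80 + G)*(G² - 569*G) (S(G) = (G + ((G² - 571*G) + G))*(G - 80) = (G + (G² - 570*G))*(-80 + G) = (G² - 569*G)*(-80 + G) = (-80 + G)*(G² - 569*G))
O - S(M) = 211/4 - (-47)*(45520 + (-47)² - 649*(-47)) = 211/4 - (-47)*(45520 + 2209 + 30503) = 211/4 - (-47)*78232 = 211/4 - 1*(-3676904) = 211/4 + 3676904 = 14707827/4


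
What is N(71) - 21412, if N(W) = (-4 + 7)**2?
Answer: -21403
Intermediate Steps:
N(W) = 9 (N(W) = 3**2 = 9)
N(71) - 21412 = 9 - 21412 = -21403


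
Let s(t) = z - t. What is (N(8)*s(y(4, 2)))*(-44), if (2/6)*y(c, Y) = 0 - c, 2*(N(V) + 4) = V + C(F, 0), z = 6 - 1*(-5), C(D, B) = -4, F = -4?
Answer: 2024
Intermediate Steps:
z = 11 (z = 6 + 5 = 11)
N(V) = -6 + V/2 (N(V) = -4 + (V - 4)/2 = -4 + (-4 + V)/2 = -4 + (-2 + V/2) = -6 + V/2)
y(c, Y) = -3*c (y(c, Y) = 3*(0 - c) = 3*(-c) = -3*c)
s(t) = 11 - t
(N(8)*s(y(4, 2)))*(-44) = ((-6 + (1/2)*8)*(11 - (-3)*4))*(-44) = ((-6 + 4)*(11 - 1*(-12)))*(-44) = -2*(11 + 12)*(-44) = -2*23*(-44) = -46*(-44) = 2024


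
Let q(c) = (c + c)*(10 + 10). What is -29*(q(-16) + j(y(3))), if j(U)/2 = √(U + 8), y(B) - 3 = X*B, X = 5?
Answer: 18560 - 58*√26 ≈ 18264.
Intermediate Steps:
y(B) = 3 + 5*B
q(c) = 40*c (q(c) = (2*c)*20 = 40*c)
j(U) = 2*√(8 + U) (j(U) = 2*√(U + 8) = 2*√(8 + U))
-29*(q(-16) + j(y(3))) = -29*(40*(-16) + 2*√(8 + (3 + 5*3))) = -29*(-640 + 2*√(8 + (3 + 15))) = -29*(-640 + 2*√(8 + 18)) = -29*(-640 + 2*√26) = 18560 - 58*√26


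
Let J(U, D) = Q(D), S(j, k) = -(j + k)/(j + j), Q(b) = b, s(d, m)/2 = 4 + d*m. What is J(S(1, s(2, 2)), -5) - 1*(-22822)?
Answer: 22817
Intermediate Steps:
s(d, m) = 8 + 2*d*m (s(d, m) = 2*(4 + d*m) = 8 + 2*d*m)
S(j, k) = -(j + k)/(2*j)
J(U, D) = D
J(S(1, s(2, 2)), -5) - 1*(-22822) = -5 - 1*(-22822) = -5 + 22822 = 22817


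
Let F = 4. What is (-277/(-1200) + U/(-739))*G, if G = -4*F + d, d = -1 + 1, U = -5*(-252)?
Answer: 1307297/55425 ≈ 23.587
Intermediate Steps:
U = 1260
d = 0
G = -16 (G = -4*4 + 0 = -16 + 0 = -16)
(-277/(-1200) + U/(-739))*G = (-277/(-1200) + 1260/(-739))*(-16) = (-277*(-1/1200) + 1260*(-1/739))*(-16) = (277/1200 - 1260/739)*(-16) = -1307297/886800*(-16) = 1307297/55425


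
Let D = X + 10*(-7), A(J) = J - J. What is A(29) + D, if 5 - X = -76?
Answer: 11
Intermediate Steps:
A(J) = 0
X = 81 (X = 5 - 1*(-76) = 5 + 76 = 81)
D = 11 (D = 81 + 10*(-7) = 81 - 70 = 11)
A(29) + D = 0 + 11 = 11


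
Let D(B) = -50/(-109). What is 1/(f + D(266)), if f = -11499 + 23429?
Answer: 109/1300420 ≈ 8.3819e-5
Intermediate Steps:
D(B) = 50/109 (D(B) = -50*(-1/109) = 50/109)
f = 11930
1/(f + D(266)) = 1/(11930 + 50/109) = 1/(1300420/109) = 109/1300420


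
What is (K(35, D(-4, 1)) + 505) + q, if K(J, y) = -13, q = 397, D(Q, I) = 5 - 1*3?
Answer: 889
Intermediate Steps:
D(Q, I) = 2 (D(Q, I) = 5 - 3 = 2)
(K(35, D(-4, 1)) + 505) + q = (-13 + 505) + 397 = 492 + 397 = 889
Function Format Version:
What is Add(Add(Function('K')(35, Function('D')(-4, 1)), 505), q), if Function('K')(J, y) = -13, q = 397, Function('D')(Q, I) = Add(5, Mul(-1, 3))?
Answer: 889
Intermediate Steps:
Function('D')(Q, I) = 2 (Function('D')(Q, I) = Add(5, -3) = 2)
Add(Add(Function('K')(35, Function('D')(-4, 1)), 505), q) = Add(Add(-13, 505), 397) = Add(492, 397) = 889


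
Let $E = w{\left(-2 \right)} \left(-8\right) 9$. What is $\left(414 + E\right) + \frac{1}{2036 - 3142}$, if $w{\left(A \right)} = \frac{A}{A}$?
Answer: $\frac{378251}{1106} \approx 342.0$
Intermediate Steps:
$w{\left(A \right)} = 1$
$E = -72$ ($E = 1 \left(-8\right) 9 = \left(-8\right) 9 = -72$)
$\left(414 + E\right) + \frac{1}{2036 - 3142} = \left(414 - 72\right) + \frac{1}{2036 - 3142} = 342 + \frac{1}{-1106} = 342 - \frac{1}{1106} = \frac{378251}{1106}$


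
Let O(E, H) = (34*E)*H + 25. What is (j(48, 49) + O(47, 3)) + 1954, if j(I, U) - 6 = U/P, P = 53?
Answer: 359336/53 ≈ 6779.9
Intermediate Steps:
j(I, U) = 6 + U/53
O(E, H) = 25 + 34*E*H (O(E, H) = 34*E*H + 25 = 25 + 34*E*H)
(j(48, 49) + O(47, 3)) + 1954 = ((6 + (1/53)*49) + (25 + 34*47*3)) + 1954 = ((6 + 49/53) + (25 + 4794)) + 1954 = (367/53 + 4819) + 1954 = 255774/53 + 1954 = 359336/53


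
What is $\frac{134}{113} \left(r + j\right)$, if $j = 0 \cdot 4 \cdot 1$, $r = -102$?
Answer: $- \frac{13668}{113} \approx -120.96$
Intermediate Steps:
$j = 0$ ($j = 0 \cdot 1 = 0$)
$\frac{134}{113} \left(r + j\right) = \frac{134}{113} \left(-102 + 0\right) = 134 \cdot \frac{1}{113} \left(-102\right) = \frac{134}{113} \left(-102\right) = - \frac{13668}{113}$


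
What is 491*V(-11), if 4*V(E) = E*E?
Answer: 59411/4 ≈ 14853.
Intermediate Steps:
V(E) = E²/4 (V(E) = (E*E)/4 = E²/4)
491*V(-11) = 491*((¼)*(-11)²) = 491*((¼)*121) = 491*(121/4) = 59411/4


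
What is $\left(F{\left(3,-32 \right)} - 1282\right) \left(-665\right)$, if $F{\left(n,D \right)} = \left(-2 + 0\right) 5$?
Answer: $859180$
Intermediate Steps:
$F{\left(n,D \right)} = -10$ ($F{\left(n,D \right)} = \left(-2\right) 5 = -10$)
$\left(F{\left(3,-32 \right)} - 1282\right) \left(-665\right) = \left(-10 - 1282\right) \left(-665\right) = \left(-1292\right) \left(-665\right) = 859180$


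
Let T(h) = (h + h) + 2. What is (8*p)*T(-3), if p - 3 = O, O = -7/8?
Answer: -68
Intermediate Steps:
T(h) = 2 + 2*h (T(h) = 2*h + 2 = 2 + 2*h)
O = -7/8 (O = -7*1/8 = -7/8 ≈ -0.87500)
p = 17/8 (p = 3 - 7/8 = 17/8 ≈ 2.1250)
(8*p)*T(-3) = (8*(17/8))*(2 + 2*(-3)) = 17*(2 - 6) = 17*(-4) = -68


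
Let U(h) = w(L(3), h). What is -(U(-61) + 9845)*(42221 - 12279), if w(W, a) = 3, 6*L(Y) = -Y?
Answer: -294868816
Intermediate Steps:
L(Y) = -Y/6 (L(Y) = (-Y)/6 = -Y/6)
U(h) = 3
-(U(-61) + 9845)*(42221 - 12279) = -(3 + 9845)*(42221 - 12279) = -9848*29942 = -1*294868816 = -294868816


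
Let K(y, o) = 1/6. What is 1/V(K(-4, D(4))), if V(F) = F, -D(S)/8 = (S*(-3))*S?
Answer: 6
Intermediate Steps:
D(S) = 24*S² (D(S) = -8*S*(-3)*S = -8*(-3*S)*S = -(-24)*S² = 24*S²)
K(y, o) = ⅙
1/V(K(-4, D(4))) = 1/(⅙) = 6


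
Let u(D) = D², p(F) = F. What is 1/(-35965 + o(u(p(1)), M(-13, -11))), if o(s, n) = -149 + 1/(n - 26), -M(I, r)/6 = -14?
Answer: -58/2094611 ≈ -2.7690e-5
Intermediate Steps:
M(I, r) = 84 (M(I, r) = -6*(-14) = 84)
o(s, n) = -149 + 1/(-26 + n)
1/(-35965 + o(u(p(1)), M(-13, -11))) = 1/(-35965 + (3875 - 149*84)/(-26 + 84)) = 1/(-35965 + (3875 - 12516)/58) = 1/(-35965 + (1/58)*(-8641)) = 1/(-35965 - 8641/58) = 1/(-2094611/58) = -58/2094611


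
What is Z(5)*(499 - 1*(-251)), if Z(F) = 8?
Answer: 6000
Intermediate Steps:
Z(5)*(499 - 1*(-251)) = 8*(499 - 1*(-251)) = 8*(499 + 251) = 8*750 = 6000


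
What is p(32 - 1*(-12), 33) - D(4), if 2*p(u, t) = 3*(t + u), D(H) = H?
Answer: 223/2 ≈ 111.50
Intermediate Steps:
p(u, t) = 3*t/2 + 3*u/2 (p(u, t) = (3*(t + u))/2 = (3*t + 3*u)/2 = 3*t/2 + 3*u/2)
p(32 - 1*(-12), 33) - D(4) = ((3/2)*33 + 3*(32 - 1*(-12))/2) - 1*4 = (99/2 + 3*(32 + 12)/2) - 4 = (99/2 + (3/2)*44) - 4 = (99/2 + 66) - 4 = 231/2 - 4 = 223/2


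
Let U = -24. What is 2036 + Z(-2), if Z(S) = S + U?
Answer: 2010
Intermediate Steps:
Z(S) = -24 + S (Z(S) = S - 24 = -24 + S)
2036 + Z(-2) = 2036 + (-24 - 2) = 2036 - 26 = 2010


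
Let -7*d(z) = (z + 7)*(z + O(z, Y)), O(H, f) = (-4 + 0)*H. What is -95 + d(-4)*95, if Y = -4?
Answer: -4085/7 ≈ -583.57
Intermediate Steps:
O(H, f) = -4*H
d(z) = 3*z*(7 + z)/7 (d(z) = -(z + 7)*(z - 4*z)/7 = -(7 + z)*(-3*z)/7 = -(-3)*z*(7 + z)/7 = 3*z*(7 + z)/7)
-95 + d(-4)*95 = -95 + ((3/7)*(-4)*(7 - 4))*95 = -95 + ((3/7)*(-4)*3)*95 = -95 - 36/7*95 = -95 - 3420/7 = -4085/7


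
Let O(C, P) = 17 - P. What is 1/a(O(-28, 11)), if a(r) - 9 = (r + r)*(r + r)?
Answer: 1/153 ≈ 0.0065359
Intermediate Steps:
a(r) = 9 + 4*r² (a(r) = 9 + (r + r)*(r + r) = 9 + (2*r)*(2*r) = 9 + 4*r²)
1/a(O(-28, 11)) = 1/(9 + 4*(17 - 1*11)²) = 1/(9 + 4*(17 - 11)²) = 1/(9 + 4*6²) = 1/(9 + 4*36) = 1/(9 + 144) = 1/153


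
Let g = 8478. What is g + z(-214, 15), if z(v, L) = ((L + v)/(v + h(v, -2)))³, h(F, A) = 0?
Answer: 83095197031/9800344 ≈ 8478.8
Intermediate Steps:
z(v, L) = (L + v)³/v³ (z(v, L) = ((L + v)/(v + 0))³ = ((L + v)/v)³ = (L + v)³/v³)
g + z(-214, 15) = 8478 + (15 - 214)³/(-214)³ = 8478 - 1/9800344*(-199)³ = 8478 - 1/9800344*(-7880599) = 8478 + 7880599/9800344 = 83095197031/9800344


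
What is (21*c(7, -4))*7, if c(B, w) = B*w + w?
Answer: -4704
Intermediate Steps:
c(B, w) = w + B*w
(21*c(7, -4))*7 = (21*(-4*(1 + 7)))*7 = (21*(-4*8))*7 = (21*(-32))*7 = -672*7 = -4704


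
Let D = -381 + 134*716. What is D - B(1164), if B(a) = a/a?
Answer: 95562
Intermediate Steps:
B(a) = 1
D = 95563 (D = -381 + 95944 = 95563)
D - B(1164) = 95563 - 1*1 = 95563 - 1 = 95562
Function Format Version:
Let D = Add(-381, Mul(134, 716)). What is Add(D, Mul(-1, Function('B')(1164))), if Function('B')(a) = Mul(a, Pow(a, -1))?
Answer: 95562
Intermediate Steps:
Function('B')(a) = 1
D = 95563 (D = Add(-381, 95944) = 95563)
Add(D, Mul(-1, Function('B')(1164))) = Add(95563, Mul(-1, 1)) = Add(95563, -1) = 95562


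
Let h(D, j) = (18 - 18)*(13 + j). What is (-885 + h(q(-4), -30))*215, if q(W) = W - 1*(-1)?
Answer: -190275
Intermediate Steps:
q(W) = 1 + W (q(W) = W + 1 = 1 + W)
h(D, j) = 0 (h(D, j) = 0*(13 + j) = 0)
(-885 + h(q(-4), -30))*215 = (-885 + 0)*215 = -885*215 = -190275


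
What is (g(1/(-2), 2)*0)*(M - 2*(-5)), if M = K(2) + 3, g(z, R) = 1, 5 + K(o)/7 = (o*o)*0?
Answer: 0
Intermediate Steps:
K(o) = -35 (K(o) = -35 + 7*((o*o)*0) = -35 + 7*(o²*0) = -35 + 7*0 = -35 + 0 = -35)
M = -32 (M = -35 + 3 = -32)
(g(1/(-2), 2)*0)*(M - 2*(-5)) = (1*0)*(-32 - 2*(-5)) = 0*(-32 + 10) = 0*(-22) = 0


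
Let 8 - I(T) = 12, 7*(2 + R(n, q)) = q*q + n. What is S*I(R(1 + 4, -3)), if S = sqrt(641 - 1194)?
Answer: -4*I*sqrt(553) ≈ -94.064*I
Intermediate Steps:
R(n, q) = -2 + n/7 + q**2/7 (R(n, q) = -2 + (q*q + n)/7 = -2 + (q**2 + n)/7 = -2 + (n + q**2)/7 = -2 + (n/7 + q**2/7) = -2 + n/7 + q**2/7)
I(T) = -4 (I(T) = 8 - 1*12 = 8 - 12 = -4)
S = I*sqrt(553) (S = sqrt(-553) = I*sqrt(553) ≈ 23.516*I)
S*I(R(1 + 4, -3)) = (I*sqrt(553))*(-4) = -4*I*sqrt(553)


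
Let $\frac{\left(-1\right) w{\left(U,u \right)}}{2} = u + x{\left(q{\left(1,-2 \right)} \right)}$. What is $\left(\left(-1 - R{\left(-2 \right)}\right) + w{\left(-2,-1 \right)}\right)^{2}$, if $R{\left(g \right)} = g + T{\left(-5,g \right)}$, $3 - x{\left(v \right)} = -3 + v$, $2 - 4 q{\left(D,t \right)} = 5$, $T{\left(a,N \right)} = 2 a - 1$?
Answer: $\frac{1}{4} \approx 0.25$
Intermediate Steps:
$T{\left(a,N \right)} = -1 + 2 a$
$q{\left(D,t \right)} = - \frac{3}{4}$ ($q{\left(D,t \right)} = \frac{1}{2} - \frac{5}{4} = - \frac{3}{4}$)
$x{\left(v \right)} = 6 - v$ ($x{\left(v \right)} = 3 - \left(-3 + v\right) = 6 - v$)
$w{\left(U,u \right)} = - \frac{27}{2} - 2 u$ ($w{\left(U,u \right)} = - 2 \left(u + \left(6 - - \frac{3}{4}\right)\right) = - 2 \left(u + \left(6 + \frac{3}{4}\right)\right) = - 2 \left(u + \frac{27}{4}\right) = - 2 \left(\frac{27}{4} + u\right) = - \frac{27}{2} - 2 u$)
$R{\left(g \right)} = -11 + g$ ($R{\left(g \right)} = g + \left(-1 + 2 \left(-5\right)\right) = g - 11 = -11 + g$)
$\left(\left(-1 - R{\left(-2 \right)}\right) + w{\left(-2,-1 \right)}\right)^{2} = \left(\left(-1 - \left(-11 - 2\right)\right) - \frac{23}{2}\right)^{2} = \left(\left(-1 - -13\right) + \left(- \frac{27}{2} + 2\right)\right)^{2} = \left(\left(-1 + 13\right) - \frac{23}{2}\right)^{2} = \left(12 - \frac{23}{2}\right)^{2} = \left(\frac{1}{2}\right)^{2} = \frac{1}{4}$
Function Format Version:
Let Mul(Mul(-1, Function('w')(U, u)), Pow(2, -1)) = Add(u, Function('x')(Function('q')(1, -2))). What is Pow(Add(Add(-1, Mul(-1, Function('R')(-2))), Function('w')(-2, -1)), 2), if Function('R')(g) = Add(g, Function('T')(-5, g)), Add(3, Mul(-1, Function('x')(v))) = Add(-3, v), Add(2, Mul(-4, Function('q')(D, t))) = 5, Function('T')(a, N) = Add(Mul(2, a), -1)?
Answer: Rational(1, 4) ≈ 0.25000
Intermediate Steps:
Function('T')(a, N) = Add(-1, Mul(2, a))
Function('q')(D, t) = Rational(-3, 4) (Function('q')(D, t) = Add(Rational(1, 2), Mul(Rational(-1, 4), 5)) = Add(Rational(1, 2), Rational(-5, 4)) = Rational(-3, 4))
Function('x')(v) = Add(6, Mul(-1, v)) (Function('x')(v) = Add(3, Mul(-1, Add(-3, v))) = Add(3, Add(3, Mul(-1, v))) = Add(6, Mul(-1, v)))
Function('w')(U, u) = Add(Rational(-27, 2), Mul(-2, u)) (Function('w')(U, u) = Mul(-2, Add(u, Add(6, Mul(-1, Rational(-3, 4))))) = Mul(-2, Add(u, Add(6, Rational(3, 4)))) = Mul(-2, Add(u, Rational(27, 4))) = Mul(-2, Add(Rational(27, 4), u)) = Add(Rational(-27, 2), Mul(-2, u)))
Function('R')(g) = Add(-11, g) (Function('R')(g) = Add(g, Add(-1, Mul(2, -5))) = Add(g, Add(-1, -10)) = Add(g, -11) = Add(-11, g))
Pow(Add(Add(-1, Mul(-1, Function('R')(-2))), Function('w')(-2, -1)), 2) = Pow(Add(Add(-1, Mul(-1, Add(-11, -2))), Add(Rational(-27, 2), Mul(-2, -1))), 2) = Pow(Add(Add(-1, Mul(-1, -13)), Add(Rational(-27, 2), 2)), 2) = Pow(Add(Add(-1, 13), Rational(-23, 2)), 2) = Pow(Add(12, Rational(-23, 2)), 2) = Pow(Rational(1, 2), 2) = Rational(1, 4)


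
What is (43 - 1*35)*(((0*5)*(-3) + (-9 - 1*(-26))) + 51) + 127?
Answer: 671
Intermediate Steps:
(43 - 1*35)*(((0*5)*(-3) + (-9 - 1*(-26))) + 51) + 127 = (43 - 35)*((0*(-3) + (-9 + 26)) + 51) + 127 = 8*((0 + 17) + 51) + 127 = 8*(17 + 51) + 127 = 8*68 + 127 = 544 + 127 = 671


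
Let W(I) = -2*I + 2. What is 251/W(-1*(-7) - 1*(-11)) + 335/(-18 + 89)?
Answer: -6431/2414 ≈ -2.6640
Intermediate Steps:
W(I) = 2 - 2*I (W(I) = -2*I + 2 = 2 - 2*I)
251/W(-1*(-7) - 1*(-11)) + 335/(-18 + 89) = 251/(2 - 2*(-1*(-7) - 1*(-11))) + 335/(-18 + 89) = 251/(2 - 2*(7 + 11)) + 335/71 = 251/(2 - 2*18) + 335*(1/71) = 251/(2 - 36) + 335/71 = 251/(-34) + 335/71 = 251*(-1/34) + 335/71 = -251/34 + 335/71 = -6431/2414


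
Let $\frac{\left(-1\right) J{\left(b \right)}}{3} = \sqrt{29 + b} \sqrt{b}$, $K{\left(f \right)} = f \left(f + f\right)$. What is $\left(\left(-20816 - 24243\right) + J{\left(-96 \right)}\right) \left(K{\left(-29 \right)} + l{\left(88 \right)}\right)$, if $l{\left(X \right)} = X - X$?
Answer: $-75789238 + 20184 \sqrt{402} \approx -7.5385 \cdot 10^{7}$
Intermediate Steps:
$l{\left(X \right)} = 0$
$K{\left(f \right)} = 2 f^{2}$ ($K{\left(f \right)} = f 2 f = 2 f^{2}$)
$J{\left(b \right)} = - 3 \sqrt{b} \sqrt{29 + b}$ ($J{\left(b \right)} = - 3 \sqrt{29 + b} \sqrt{b} = - 3 \sqrt{b} \sqrt{29 + b}$)
$\left(\left(-20816 - 24243\right) + J{\left(-96 \right)}\right) \left(K{\left(-29 \right)} + l{\left(88 \right)}\right) = \left(\left(-20816 - 24243\right) - 3 \sqrt{-96} \sqrt{29 - 96}\right) \left(2 \left(-29\right)^{2} + 0\right) = \left(-45059 - 3 \cdot 4 i \sqrt{6} \sqrt{-67}\right) \left(2 \cdot 841 + 0\right) = \left(-45059 - 3 \cdot 4 i \sqrt{6} i \sqrt{67}\right) \left(1682 + 0\right) = \left(-45059 + 12 \sqrt{402}\right) 1682 = -75789238 + 20184 \sqrt{402}$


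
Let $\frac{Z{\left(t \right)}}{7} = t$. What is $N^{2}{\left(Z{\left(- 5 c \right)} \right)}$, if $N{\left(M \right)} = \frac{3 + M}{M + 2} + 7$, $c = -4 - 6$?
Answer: $\frac{7935489}{123904} \approx 64.045$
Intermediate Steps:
$c = -10$ ($c = -4 - 6 = -10$)
$Z{\left(t \right)} = 7 t$
$N{\left(M \right)} = 7 + \frac{3 + M}{2 + M}$ ($N{\left(M \right)} = \frac{3 + M}{2 + M} + 7 = 7 + \frac{3 + M}{2 + M}$)
$N^{2}{\left(Z{\left(- 5 c \right)} \right)} = \left(\frac{17 + 8 \cdot 7 \left(\left(-5\right) \left(-10\right)\right)}{2 + 7 \left(\left(-5\right) \left(-10\right)\right)}\right)^{2} = \left(\frac{17 + 8 \cdot 7 \cdot 50}{2 + 7 \cdot 50}\right)^{2} = \left(\frac{17 + 8 \cdot 350}{2 + 350}\right)^{2} = \left(\frac{17 + 2800}{352}\right)^{2} = \left(\frac{1}{352} \cdot 2817\right)^{2} = \left(\frac{2817}{352}\right)^{2} = \frac{7935489}{123904}$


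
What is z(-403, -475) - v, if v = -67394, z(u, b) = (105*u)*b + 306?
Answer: 20167325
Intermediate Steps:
z(u, b) = 306 + 105*b*u (z(u, b) = 105*b*u + 306 = 306 + 105*b*u)
z(-403, -475) - v = (306 + 105*(-475)*(-403)) - 1*(-67394) = (306 + 20099625) + 67394 = 20099931 + 67394 = 20167325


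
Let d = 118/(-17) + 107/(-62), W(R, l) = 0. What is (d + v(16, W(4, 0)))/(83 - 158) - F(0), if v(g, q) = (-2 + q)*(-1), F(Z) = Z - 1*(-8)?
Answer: -625373/79050 ≈ -7.9111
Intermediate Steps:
F(Z) = 8 + Z (F(Z) = Z + 8 = 8 + Z)
d = -9135/1054 (d = 118*(-1/17) + 107*(-1/62) = -118/17 - 107/62 = -9135/1054 ≈ -8.6670)
v(g, q) = 2 - q
(d + v(16, W(4, 0)))/(83 - 158) - F(0) = (-9135/1054 + (2 - 1*0))/(83 - 158) - (8 + 0) = (-9135/1054 + (2 + 0))/(-75) - 1*8 = (-9135/1054 + 2)*(-1/75) - 8 = -7027/1054*(-1/75) - 8 = 7027/79050 - 8 = -625373/79050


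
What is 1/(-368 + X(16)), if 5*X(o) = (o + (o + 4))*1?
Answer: -5/1804 ≈ -0.0027716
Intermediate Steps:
X(o) = 4/5 + 2*o/5 (X(o) = ((o + (o + 4))*1)/5 = ((o + (4 + o))*1)/5 = ((4 + 2*o)*1)/5 = (4 + 2*o)/5 = 4/5 + 2*o/5)
1/(-368 + X(16)) = 1/(-368 + (4/5 + (2/5)*16)) = 1/(-368 + (4/5 + 32/5)) = 1/(-368 + 36/5) = 1/(-1804/5) = -5/1804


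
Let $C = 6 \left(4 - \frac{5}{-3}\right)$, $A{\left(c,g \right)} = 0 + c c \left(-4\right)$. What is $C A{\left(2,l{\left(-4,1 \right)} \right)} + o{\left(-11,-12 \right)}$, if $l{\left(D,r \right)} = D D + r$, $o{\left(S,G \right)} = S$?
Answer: $-555$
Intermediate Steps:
$l{\left(D,r \right)} = r + D^{2}$ ($l{\left(D,r \right)} = D^{2} + r = r + D^{2}$)
$A{\left(c,g \right)} = - 4 c^{2}$ ($A{\left(c,g \right)} = 0 + c^{2} \left(-4\right) = 0 - 4 c^{2} = - 4 c^{2}$)
$C = 34$ ($C = 6 \left(4 - - \frac{5}{3}\right) = 6 \left(4 + \frac{5}{3}\right) = 6 \cdot \frac{17}{3} = 34$)
$C A{\left(2,l{\left(-4,1 \right)} \right)} + o{\left(-11,-12 \right)} = 34 \left(- 4 \cdot 2^{2}\right) - 11 = 34 \left(\left(-4\right) 4\right) - 11 = 34 \left(-16\right) - 11 = -544 - 11 = -555$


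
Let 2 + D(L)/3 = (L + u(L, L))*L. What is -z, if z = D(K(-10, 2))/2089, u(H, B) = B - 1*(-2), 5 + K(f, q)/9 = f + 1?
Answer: -94494/2089 ≈ -45.234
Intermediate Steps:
K(f, q) = -36 + 9*f (K(f, q) = -45 + 9*(f + 1) = -45 + 9*(1 + f) = -45 + (9 + 9*f) = -36 + 9*f)
u(H, B) = 2 + B (u(H, B) = B + 2 = 2 + B)
D(L) = -6 + 3*L*(2 + 2*L) (D(L) = -6 + 3*((L + (2 + L))*L) = -6 + 3*((2 + 2*L)*L) = -6 + 3*(L*(2 + 2*L)) = -6 + 3*L*(2 + 2*L))
z = 94494/2089 (z = (-6 + 6*(-36 + 9*(-10)) + 6*(-36 + 9*(-10))²)/2089 = (-6 + 6*(-36 - 90) + 6*(-36 - 90)²)*(1/2089) = (-6 + 6*(-126) + 6*(-126)²)*(1/2089) = (-6 - 756 + 6*15876)*(1/2089) = (-6 - 756 + 95256)*(1/2089) = 94494*(1/2089) = 94494/2089 ≈ 45.234)
-z = -1*94494/2089 = -94494/2089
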